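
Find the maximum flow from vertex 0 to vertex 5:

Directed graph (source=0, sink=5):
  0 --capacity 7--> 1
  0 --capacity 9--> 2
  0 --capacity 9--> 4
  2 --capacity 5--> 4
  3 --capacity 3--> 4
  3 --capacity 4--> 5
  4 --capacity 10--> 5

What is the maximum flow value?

Computing max flow:
  Flow on (0->2): 5/9
  Flow on (0->4): 5/9
  Flow on (2->4): 5/5
  Flow on (4->5): 10/10
Maximum flow = 10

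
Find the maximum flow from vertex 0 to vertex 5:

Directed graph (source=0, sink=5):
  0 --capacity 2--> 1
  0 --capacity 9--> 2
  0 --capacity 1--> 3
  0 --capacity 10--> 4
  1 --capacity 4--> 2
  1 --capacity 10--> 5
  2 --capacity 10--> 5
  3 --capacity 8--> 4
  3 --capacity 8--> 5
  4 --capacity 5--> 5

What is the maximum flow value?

Computing max flow:
  Flow on (0->1): 2/2
  Flow on (0->2): 9/9
  Flow on (0->3): 1/1
  Flow on (0->4): 5/10
  Flow on (1->5): 2/10
  Flow on (2->5): 9/10
  Flow on (3->5): 1/8
  Flow on (4->5): 5/5
Maximum flow = 17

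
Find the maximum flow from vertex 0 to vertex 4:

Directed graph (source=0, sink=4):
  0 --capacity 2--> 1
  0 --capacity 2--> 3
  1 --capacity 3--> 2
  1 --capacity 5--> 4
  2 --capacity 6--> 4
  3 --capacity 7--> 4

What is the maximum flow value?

Computing max flow:
  Flow on (0->1): 2/2
  Flow on (0->3): 2/2
  Flow on (1->4): 2/5
  Flow on (3->4): 2/7
Maximum flow = 4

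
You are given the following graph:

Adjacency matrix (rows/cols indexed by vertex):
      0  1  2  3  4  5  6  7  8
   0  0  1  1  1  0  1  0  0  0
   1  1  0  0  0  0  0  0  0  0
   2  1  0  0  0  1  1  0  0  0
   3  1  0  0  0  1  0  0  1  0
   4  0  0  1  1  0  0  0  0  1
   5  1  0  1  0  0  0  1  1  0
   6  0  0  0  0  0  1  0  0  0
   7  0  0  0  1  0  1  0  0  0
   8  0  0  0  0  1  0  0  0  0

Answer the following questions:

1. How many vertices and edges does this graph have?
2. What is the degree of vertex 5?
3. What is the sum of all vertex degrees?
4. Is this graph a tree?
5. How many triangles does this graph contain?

Count: 9 vertices, 11 edges.
Vertex 5 has neighbors [0, 2, 6, 7], degree = 4.
Handshaking lemma: 2 * 11 = 22.
A tree on 9 vertices has 8 edges. This graph has 11 edges (3 extra). Not a tree.
Number of triangles = 1.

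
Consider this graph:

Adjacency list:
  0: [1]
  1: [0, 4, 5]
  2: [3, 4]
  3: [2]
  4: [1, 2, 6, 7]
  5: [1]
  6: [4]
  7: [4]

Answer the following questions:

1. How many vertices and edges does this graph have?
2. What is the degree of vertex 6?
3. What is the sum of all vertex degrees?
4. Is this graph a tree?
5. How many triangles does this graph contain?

Count: 8 vertices, 7 edges.
Vertex 6 has neighbors [4], degree = 1.
Handshaking lemma: 2 * 7 = 14.
A graph is a tree iff it is connected and has exactly n-1 edges. This graph is connected (all 8 vertices in one component) and has 8-1 = 7 edges. It is a tree.
Number of triangles = 0.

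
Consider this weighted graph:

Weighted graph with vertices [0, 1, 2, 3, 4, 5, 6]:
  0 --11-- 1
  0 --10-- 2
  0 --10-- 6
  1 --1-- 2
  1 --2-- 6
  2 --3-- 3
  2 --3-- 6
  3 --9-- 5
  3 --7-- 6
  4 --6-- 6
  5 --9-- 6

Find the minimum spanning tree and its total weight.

Applying Kruskal's algorithm (sort edges by weight, add if no cycle):
  Add (1,2) w=1
  Add (1,6) w=2
  Add (2,3) w=3
  Skip (2,6) w=3 (creates cycle)
  Add (4,6) w=6
  Skip (3,6) w=7 (creates cycle)
  Add (3,5) w=9
  Skip (5,6) w=9 (creates cycle)
  Add (0,2) w=10
  Skip (0,6) w=10 (creates cycle)
  Skip (0,1) w=11 (creates cycle)
MST weight = 31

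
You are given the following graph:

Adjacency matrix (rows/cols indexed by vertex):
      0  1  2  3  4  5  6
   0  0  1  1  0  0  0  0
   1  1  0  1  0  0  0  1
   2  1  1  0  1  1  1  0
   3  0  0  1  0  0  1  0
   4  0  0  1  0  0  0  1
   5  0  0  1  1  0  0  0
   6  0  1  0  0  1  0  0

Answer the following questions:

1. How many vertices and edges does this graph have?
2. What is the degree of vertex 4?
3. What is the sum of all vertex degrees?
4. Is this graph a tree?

Count: 7 vertices, 9 edges.
Vertex 4 has neighbors [2, 6], degree = 2.
Handshaking lemma: 2 * 9 = 18.
A tree on 7 vertices has 6 edges. This graph has 9 edges (3 extra). Not a tree.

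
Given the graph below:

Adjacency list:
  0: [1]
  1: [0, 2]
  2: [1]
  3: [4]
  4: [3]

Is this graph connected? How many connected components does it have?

Checking connectivity: the graph has 2 connected component(s).
Components: [[0, 1, 2], [3, 4]]. The graph is NOT connected.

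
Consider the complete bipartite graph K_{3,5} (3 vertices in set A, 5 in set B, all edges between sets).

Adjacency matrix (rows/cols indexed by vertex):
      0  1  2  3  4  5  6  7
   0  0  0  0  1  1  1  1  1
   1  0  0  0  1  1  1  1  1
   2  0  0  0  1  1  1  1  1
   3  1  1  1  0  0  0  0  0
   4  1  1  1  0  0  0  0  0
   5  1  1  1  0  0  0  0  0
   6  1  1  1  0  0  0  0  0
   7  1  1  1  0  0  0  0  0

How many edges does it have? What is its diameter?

K_{3,5} has 3 * 5 = 15 edges.
Any vertex reaches any opposite-side vertex in 1 step; same-side vertices reach in 2 steps via any opposite-side vertex.
Diameter = 2.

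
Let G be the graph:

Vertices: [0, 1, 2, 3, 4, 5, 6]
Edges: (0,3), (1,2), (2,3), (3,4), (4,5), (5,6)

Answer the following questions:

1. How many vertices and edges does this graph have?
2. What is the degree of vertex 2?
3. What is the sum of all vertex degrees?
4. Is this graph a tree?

Count: 7 vertices, 6 edges.
Vertex 2 has neighbors [1, 3], degree = 2.
Handshaking lemma: 2 * 6 = 12.
A graph is a tree iff it is connected and has exactly n-1 edges. This graph is connected (all 7 vertices in one component) and has 7-1 = 6 edges. It is a tree.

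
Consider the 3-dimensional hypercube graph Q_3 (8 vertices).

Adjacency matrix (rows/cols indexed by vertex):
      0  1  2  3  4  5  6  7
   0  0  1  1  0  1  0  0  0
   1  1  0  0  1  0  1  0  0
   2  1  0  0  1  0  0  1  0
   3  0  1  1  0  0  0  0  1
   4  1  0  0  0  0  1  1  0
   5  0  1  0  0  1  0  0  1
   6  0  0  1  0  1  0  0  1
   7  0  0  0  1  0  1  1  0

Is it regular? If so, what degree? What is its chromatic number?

In Q_3, every vertex has exactly 3 neighbors (flip one of 3 bits), so it is 3-regular.
Q_3 is bipartite (partition by bit-parity), so chromatic number = 2.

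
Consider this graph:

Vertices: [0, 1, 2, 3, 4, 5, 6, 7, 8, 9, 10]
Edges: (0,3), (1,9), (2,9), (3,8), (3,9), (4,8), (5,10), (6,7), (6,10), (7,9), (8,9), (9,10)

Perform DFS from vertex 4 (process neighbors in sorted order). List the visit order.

DFS from vertex 4 (neighbors processed in ascending order):
Visit order: 4, 8, 3, 0, 9, 1, 2, 7, 6, 10, 5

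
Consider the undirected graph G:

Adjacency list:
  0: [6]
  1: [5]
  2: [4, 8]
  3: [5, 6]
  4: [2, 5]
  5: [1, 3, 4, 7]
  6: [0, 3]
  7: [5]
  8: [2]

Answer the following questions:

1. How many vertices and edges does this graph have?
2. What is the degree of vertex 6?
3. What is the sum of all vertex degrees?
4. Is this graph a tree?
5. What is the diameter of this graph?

Count: 9 vertices, 8 edges.
Vertex 6 has neighbors [0, 3], degree = 2.
Handshaking lemma: 2 * 8 = 16.
A graph is a tree iff it is connected and has exactly n-1 edges. This graph is connected (all 9 vertices in one component) and has 9-1 = 8 edges. It is a tree.
Diameter (longest shortest path) = 6.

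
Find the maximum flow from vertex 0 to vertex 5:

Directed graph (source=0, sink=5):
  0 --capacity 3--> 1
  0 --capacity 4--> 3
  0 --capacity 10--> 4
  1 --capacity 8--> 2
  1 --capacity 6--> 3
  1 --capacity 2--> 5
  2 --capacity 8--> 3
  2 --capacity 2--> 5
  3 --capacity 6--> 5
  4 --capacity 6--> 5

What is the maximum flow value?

Computing max flow:
  Flow on (0->1): 3/3
  Flow on (0->3): 4/4
  Flow on (0->4): 6/10
  Flow on (1->2): 1/8
  Flow on (1->5): 2/2
  Flow on (2->5): 1/2
  Flow on (3->5): 4/6
  Flow on (4->5): 6/6
Maximum flow = 13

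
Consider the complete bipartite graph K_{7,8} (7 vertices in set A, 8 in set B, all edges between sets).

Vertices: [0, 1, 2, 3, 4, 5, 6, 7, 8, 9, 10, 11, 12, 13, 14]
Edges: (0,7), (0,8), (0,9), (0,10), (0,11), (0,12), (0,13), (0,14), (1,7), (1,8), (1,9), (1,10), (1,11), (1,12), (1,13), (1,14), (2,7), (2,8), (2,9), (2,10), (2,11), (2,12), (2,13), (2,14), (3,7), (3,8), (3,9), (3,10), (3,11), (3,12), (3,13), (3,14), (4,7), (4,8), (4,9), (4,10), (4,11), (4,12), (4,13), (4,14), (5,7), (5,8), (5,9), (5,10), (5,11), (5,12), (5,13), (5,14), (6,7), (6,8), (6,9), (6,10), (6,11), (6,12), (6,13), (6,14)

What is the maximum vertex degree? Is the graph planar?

Set-A vertices have degree 8; set-B vertices have degree 7. Maximum degree = max(7,8) = 8.
K_{7,8} contains K_{3,3} as a subgraph (since both sides have >= 3 vertices); by Kuratowski's theorem it is not planar.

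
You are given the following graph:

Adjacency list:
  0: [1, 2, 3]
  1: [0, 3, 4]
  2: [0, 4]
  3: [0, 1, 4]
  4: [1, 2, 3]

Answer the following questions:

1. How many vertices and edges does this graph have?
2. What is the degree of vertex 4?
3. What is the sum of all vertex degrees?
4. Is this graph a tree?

Count: 5 vertices, 7 edges.
Vertex 4 has neighbors [1, 2, 3], degree = 3.
Handshaking lemma: 2 * 7 = 14.
A tree on 5 vertices has 4 edges. This graph has 7 edges (3 extra). Not a tree.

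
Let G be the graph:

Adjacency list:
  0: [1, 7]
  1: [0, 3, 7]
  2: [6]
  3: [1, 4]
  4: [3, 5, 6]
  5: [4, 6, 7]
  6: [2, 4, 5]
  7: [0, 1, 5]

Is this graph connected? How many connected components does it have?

Checking connectivity: the graph has 1 connected component(s).
All vertices are reachable from each other. The graph IS connected.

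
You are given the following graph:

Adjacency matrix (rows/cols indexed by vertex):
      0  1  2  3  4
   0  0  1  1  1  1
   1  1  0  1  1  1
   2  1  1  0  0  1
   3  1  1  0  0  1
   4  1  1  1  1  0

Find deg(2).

Vertex 2 has neighbors [0, 1, 4], so deg(2) = 3.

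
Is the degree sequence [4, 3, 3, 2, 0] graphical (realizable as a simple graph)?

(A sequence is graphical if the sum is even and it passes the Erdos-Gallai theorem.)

Sum of degrees = 12. Sum is even but fails Erdos-Gallai. The sequence is NOT graphical.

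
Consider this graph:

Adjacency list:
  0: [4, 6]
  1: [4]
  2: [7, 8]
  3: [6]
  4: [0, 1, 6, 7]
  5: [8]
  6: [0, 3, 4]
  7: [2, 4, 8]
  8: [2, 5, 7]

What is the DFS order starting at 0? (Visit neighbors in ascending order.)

DFS from vertex 0 (neighbors processed in ascending order):
Visit order: 0, 4, 1, 6, 3, 7, 2, 8, 5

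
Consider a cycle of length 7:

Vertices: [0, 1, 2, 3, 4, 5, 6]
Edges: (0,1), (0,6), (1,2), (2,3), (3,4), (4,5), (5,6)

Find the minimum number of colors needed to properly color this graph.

This is an odd cycle (C_7). Odd cycles are not bipartite (any 2-coloring forces two adjacent vertices to match), and 3 colors suffice.
Chromatic number = 3.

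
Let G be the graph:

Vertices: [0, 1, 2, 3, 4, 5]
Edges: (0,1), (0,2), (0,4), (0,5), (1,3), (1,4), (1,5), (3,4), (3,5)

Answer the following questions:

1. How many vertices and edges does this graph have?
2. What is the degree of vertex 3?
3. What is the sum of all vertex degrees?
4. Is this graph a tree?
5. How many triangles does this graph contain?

Count: 6 vertices, 9 edges.
Vertex 3 has neighbors [1, 4, 5], degree = 3.
Handshaking lemma: 2 * 9 = 18.
A tree on 6 vertices has 5 edges. This graph has 9 edges (4 extra). Not a tree.
Number of triangles = 4.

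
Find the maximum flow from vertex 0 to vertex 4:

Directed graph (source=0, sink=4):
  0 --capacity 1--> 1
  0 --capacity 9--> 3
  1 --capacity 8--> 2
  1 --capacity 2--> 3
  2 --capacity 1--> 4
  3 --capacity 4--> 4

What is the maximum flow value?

Computing max flow:
  Flow on (0->1): 1/1
  Flow on (0->3): 4/9
  Flow on (1->2): 1/8
  Flow on (2->4): 1/1
  Flow on (3->4): 4/4
Maximum flow = 5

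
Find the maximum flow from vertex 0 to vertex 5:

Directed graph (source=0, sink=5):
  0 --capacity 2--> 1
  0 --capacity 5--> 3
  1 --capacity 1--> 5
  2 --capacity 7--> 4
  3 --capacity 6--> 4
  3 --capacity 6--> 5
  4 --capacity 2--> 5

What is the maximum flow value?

Computing max flow:
  Flow on (0->1): 1/2
  Flow on (0->3): 5/5
  Flow on (1->5): 1/1
  Flow on (3->5): 5/6
Maximum flow = 6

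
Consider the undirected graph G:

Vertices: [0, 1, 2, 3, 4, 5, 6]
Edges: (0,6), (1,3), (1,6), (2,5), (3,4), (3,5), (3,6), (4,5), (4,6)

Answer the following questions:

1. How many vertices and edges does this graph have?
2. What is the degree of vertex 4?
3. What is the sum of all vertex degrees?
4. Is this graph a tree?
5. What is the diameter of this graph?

Count: 7 vertices, 9 edges.
Vertex 4 has neighbors [3, 5, 6], degree = 3.
Handshaking lemma: 2 * 9 = 18.
A tree on 7 vertices has 6 edges. This graph has 9 edges (3 extra). Not a tree.
Diameter (longest shortest path) = 4.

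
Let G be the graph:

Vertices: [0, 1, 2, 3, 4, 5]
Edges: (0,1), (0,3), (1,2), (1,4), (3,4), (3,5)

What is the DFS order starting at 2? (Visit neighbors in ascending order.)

DFS from vertex 2 (neighbors processed in ascending order):
Visit order: 2, 1, 0, 3, 4, 5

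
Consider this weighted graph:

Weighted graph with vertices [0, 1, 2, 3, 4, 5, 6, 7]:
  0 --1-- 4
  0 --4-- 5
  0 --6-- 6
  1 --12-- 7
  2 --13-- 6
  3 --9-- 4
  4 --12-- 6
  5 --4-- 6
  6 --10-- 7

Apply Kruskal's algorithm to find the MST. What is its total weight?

Applying Kruskal's algorithm (sort edges by weight, add if no cycle):
  Add (0,4) w=1
  Add (0,5) w=4
  Add (5,6) w=4
  Skip (0,6) w=6 (creates cycle)
  Add (3,4) w=9
  Add (6,7) w=10
  Add (1,7) w=12
  Skip (4,6) w=12 (creates cycle)
  Add (2,6) w=13
MST weight = 53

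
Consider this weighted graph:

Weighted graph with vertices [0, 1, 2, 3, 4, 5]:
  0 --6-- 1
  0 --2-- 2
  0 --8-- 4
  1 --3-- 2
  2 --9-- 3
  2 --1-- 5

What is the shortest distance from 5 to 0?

Using Dijkstra's algorithm from vertex 5:
Shortest path: 5 -> 2 -> 0
Total weight: 1 + 2 = 3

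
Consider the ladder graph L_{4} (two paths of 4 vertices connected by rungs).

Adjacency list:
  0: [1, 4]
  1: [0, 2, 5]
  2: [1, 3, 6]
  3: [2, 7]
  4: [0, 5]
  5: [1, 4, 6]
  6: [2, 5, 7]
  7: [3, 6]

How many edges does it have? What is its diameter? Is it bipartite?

Ladder graph L_{4}: 4 rungs + 2 * (4-1) path edges = 4 + 6 = 10 edges.
Diameter = 4.
Ladder graphs are bipartite (alternating coloring along each path).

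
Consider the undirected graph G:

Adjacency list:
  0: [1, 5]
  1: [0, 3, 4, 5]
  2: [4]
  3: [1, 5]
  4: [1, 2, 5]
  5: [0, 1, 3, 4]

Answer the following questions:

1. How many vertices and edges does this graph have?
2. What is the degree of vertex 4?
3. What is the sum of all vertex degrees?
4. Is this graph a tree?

Count: 6 vertices, 8 edges.
Vertex 4 has neighbors [1, 2, 5], degree = 3.
Handshaking lemma: 2 * 8 = 16.
A tree on 6 vertices has 5 edges. This graph has 8 edges (3 extra). Not a tree.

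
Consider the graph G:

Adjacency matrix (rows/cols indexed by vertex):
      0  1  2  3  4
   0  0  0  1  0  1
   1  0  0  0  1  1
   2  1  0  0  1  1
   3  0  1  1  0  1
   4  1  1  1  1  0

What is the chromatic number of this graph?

The graph has a maximum clique of size 3 (lower bound on chromatic number).
A valid 3-coloring: {0: 2, 1: 1, 2: 1, 3: 2, 4: 0}.
Chromatic number = 3.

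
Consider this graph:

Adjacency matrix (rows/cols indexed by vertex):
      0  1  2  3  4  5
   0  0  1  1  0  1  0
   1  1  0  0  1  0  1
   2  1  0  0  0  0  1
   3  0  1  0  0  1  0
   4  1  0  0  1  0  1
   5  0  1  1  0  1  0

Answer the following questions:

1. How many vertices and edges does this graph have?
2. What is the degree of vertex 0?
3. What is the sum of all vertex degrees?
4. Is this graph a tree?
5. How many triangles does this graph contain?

Count: 6 vertices, 8 edges.
Vertex 0 has neighbors [1, 2, 4], degree = 3.
Handshaking lemma: 2 * 8 = 16.
A tree on 6 vertices has 5 edges. This graph has 8 edges (3 extra). Not a tree.
Number of triangles = 0.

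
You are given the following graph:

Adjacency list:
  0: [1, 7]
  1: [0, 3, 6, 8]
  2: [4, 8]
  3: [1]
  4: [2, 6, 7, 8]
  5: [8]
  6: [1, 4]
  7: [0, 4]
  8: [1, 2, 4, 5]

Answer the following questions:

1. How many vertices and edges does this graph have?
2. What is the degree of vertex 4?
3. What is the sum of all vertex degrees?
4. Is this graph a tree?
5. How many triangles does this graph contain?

Count: 9 vertices, 11 edges.
Vertex 4 has neighbors [2, 6, 7, 8], degree = 4.
Handshaking lemma: 2 * 11 = 22.
A tree on 9 vertices has 8 edges. This graph has 11 edges (3 extra). Not a tree.
Number of triangles = 1.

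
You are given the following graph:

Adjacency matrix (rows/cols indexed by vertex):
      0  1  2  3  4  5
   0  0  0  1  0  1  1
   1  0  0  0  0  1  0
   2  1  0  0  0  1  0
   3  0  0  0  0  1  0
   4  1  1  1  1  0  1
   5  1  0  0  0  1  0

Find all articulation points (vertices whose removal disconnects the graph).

An articulation point is a vertex whose removal disconnects the graph.
Articulation points: [4]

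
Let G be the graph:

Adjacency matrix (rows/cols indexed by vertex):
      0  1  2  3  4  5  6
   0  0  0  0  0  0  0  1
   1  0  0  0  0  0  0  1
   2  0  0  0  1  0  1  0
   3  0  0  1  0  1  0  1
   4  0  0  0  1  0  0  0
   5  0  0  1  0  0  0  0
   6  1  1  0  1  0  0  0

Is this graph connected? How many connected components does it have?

Checking connectivity: the graph has 1 connected component(s).
All vertices are reachable from each other. The graph IS connected.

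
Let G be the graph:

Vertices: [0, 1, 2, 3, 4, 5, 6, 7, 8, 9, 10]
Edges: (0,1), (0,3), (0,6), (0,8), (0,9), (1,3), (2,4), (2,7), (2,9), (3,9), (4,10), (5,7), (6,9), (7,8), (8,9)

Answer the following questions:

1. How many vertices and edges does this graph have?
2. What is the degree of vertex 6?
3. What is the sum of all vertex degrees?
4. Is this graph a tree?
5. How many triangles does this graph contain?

Count: 11 vertices, 15 edges.
Vertex 6 has neighbors [0, 9], degree = 2.
Handshaking lemma: 2 * 15 = 30.
A tree on 11 vertices has 10 edges. This graph has 15 edges (5 extra). Not a tree.
Number of triangles = 4.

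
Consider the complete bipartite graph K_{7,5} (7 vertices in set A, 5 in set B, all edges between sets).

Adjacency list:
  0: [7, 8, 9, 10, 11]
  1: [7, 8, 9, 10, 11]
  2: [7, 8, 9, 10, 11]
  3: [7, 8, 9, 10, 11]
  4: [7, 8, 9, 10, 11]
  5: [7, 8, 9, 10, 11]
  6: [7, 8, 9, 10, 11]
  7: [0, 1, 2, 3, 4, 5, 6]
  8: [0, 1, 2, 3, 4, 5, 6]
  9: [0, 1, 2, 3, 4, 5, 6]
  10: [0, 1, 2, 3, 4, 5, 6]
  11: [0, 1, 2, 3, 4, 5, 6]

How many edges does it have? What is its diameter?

K_{7,5} has 7 * 5 = 35 edges.
Any vertex reaches any opposite-side vertex in 1 step; same-side vertices reach in 2 steps via any opposite-side vertex.
Diameter = 2.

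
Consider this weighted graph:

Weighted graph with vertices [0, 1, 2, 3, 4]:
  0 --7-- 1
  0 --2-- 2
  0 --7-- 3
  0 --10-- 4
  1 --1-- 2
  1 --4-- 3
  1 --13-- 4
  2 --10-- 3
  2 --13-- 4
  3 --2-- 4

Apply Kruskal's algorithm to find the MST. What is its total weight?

Applying Kruskal's algorithm (sort edges by weight, add if no cycle):
  Add (1,2) w=1
  Add (0,2) w=2
  Add (3,4) w=2
  Add (1,3) w=4
  Skip (0,3) w=7 (creates cycle)
  Skip (0,1) w=7 (creates cycle)
  Skip (0,4) w=10 (creates cycle)
  Skip (2,3) w=10 (creates cycle)
  Skip (1,4) w=13 (creates cycle)
  Skip (2,4) w=13 (creates cycle)
MST weight = 9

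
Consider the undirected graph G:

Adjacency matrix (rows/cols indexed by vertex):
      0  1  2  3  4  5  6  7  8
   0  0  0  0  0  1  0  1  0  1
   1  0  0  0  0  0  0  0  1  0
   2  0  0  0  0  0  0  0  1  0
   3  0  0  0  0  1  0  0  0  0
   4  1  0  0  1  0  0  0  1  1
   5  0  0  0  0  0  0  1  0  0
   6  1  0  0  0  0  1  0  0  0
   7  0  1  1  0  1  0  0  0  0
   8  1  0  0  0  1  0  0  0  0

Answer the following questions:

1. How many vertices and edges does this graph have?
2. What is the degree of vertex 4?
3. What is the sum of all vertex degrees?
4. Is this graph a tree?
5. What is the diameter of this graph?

Count: 9 vertices, 9 edges.
Vertex 4 has neighbors [0, 3, 7, 8], degree = 4.
Handshaking lemma: 2 * 9 = 18.
A tree on 9 vertices has 8 edges. This graph has 9 edges (1 extra). Not a tree.
Diameter (longest shortest path) = 5.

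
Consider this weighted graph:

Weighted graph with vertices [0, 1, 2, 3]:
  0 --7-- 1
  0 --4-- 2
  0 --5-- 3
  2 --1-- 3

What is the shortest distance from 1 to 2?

Using Dijkstra's algorithm from vertex 1:
Shortest path: 1 -> 0 -> 2
Total weight: 7 + 4 = 11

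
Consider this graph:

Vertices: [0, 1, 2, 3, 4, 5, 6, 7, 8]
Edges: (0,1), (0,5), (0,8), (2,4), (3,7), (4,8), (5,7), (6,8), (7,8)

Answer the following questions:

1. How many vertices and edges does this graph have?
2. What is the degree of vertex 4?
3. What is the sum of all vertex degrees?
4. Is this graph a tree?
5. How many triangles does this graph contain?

Count: 9 vertices, 9 edges.
Vertex 4 has neighbors [2, 8], degree = 2.
Handshaking lemma: 2 * 9 = 18.
A tree on 9 vertices has 8 edges. This graph has 9 edges (1 extra). Not a tree.
Number of triangles = 0.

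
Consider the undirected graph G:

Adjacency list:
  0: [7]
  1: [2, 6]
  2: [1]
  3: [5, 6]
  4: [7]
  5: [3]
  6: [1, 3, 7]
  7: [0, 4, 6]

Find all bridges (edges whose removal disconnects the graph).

A bridge is an edge whose removal increases the number of connected components.
Bridges found: (0,7), (1,2), (1,6), (3,5), (3,6), (4,7), (6,7)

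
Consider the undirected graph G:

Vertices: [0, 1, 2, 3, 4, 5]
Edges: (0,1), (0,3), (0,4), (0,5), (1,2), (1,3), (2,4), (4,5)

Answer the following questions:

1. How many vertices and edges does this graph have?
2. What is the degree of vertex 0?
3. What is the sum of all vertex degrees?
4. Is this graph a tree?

Count: 6 vertices, 8 edges.
Vertex 0 has neighbors [1, 3, 4, 5], degree = 4.
Handshaking lemma: 2 * 8 = 16.
A tree on 6 vertices has 5 edges. This graph has 8 edges (3 extra). Not a tree.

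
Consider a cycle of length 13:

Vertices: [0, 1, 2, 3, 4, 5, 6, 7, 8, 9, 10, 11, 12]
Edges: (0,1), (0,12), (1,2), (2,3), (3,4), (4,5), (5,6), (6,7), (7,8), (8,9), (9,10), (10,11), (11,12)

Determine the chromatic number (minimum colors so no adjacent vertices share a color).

This is an odd cycle (C_13). Odd cycles are not bipartite (any 2-coloring forces two adjacent vertices to match), and 3 colors suffice.
Chromatic number = 3.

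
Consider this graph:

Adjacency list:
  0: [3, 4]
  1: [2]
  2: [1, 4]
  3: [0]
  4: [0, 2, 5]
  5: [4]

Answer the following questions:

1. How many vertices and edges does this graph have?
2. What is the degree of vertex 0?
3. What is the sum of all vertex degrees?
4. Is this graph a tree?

Count: 6 vertices, 5 edges.
Vertex 0 has neighbors [3, 4], degree = 2.
Handshaking lemma: 2 * 5 = 10.
A graph is a tree iff it is connected and has exactly n-1 edges. This graph is connected (all 6 vertices in one component) and has 6-1 = 5 edges. It is a tree.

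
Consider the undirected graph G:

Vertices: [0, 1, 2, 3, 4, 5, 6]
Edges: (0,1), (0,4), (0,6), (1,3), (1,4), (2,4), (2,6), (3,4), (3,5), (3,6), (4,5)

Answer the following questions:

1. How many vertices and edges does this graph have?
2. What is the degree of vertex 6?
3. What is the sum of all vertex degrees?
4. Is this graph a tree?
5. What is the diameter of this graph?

Count: 7 vertices, 11 edges.
Vertex 6 has neighbors [0, 2, 3], degree = 3.
Handshaking lemma: 2 * 11 = 22.
A tree on 7 vertices has 6 edges. This graph has 11 edges (5 extra). Not a tree.
Diameter (longest shortest path) = 2.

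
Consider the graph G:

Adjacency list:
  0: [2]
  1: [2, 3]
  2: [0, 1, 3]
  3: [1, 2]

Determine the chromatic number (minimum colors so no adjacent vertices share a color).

The graph has a maximum clique of size 3 (lower bound on chromatic number).
A valid 3-coloring: {0: 1, 1: 1, 2: 0, 3: 2}.
Chromatic number = 3.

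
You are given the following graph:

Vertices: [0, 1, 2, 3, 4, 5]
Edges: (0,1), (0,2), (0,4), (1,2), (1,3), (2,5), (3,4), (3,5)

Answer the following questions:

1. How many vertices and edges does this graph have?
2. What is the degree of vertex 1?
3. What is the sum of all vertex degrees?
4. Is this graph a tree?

Count: 6 vertices, 8 edges.
Vertex 1 has neighbors [0, 2, 3], degree = 3.
Handshaking lemma: 2 * 8 = 16.
A tree on 6 vertices has 5 edges. This graph has 8 edges (3 extra). Not a tree.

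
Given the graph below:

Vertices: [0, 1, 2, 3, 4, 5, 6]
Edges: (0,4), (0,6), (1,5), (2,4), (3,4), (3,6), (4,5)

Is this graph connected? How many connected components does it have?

Checking connectivity: the graph has 1 connected component(s).
All vertices are reachable from each other. The graph IS connected.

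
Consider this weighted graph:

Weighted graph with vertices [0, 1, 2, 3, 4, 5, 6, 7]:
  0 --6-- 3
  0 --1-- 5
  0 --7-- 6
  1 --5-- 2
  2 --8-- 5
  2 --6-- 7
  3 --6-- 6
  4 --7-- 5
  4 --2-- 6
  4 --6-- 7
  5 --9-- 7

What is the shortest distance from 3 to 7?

Using Dijkstra's algorithm from vertex 3:
Shortest path: 3 -> 6 -> 4 -> 7
Total weight: 6 + 2 + 6 = 14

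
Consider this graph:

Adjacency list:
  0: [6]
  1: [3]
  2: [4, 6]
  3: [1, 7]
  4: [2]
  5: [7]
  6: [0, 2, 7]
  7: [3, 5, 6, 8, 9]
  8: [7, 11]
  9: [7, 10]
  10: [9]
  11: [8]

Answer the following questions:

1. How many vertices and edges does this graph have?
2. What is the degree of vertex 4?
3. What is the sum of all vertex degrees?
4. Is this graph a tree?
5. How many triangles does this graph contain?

Count: 12 vertices, 11 edges.
Vertex 4 has neighbors [2], degree = 1.
Handshaking lemma: 2 * 11 = 22.
A graph is a tree iff it is connected and has exactly n-1 edges. This graph is connected (all 12 vertices in one component) and has 12-1 = 11 edges. It is a tree.
Number of triangles = 0.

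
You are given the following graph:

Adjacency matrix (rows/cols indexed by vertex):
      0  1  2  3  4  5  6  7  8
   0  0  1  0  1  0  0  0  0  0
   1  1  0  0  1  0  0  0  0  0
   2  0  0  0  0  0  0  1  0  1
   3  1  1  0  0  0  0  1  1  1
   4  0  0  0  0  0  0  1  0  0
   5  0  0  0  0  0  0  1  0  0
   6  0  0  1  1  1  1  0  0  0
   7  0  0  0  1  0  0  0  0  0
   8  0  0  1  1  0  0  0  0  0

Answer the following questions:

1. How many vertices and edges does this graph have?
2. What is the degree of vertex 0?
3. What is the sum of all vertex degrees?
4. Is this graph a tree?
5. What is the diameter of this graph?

Count: 9 vertices, 10 edges.
Vertex 0 has neighbors [1, 3], degree = 2.
Handshaking lemma: 2 * 10 = 20.
A tree on 9 vertices has 8 edges. This graph has 10 edges (2 extra). Not a tree.
Diameter (longest shortest path) = 3.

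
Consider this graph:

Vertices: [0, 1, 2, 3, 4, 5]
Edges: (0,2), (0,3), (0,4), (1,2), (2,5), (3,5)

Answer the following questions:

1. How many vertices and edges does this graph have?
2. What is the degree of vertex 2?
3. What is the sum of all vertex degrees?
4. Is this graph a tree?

Count: 6 vertices, 6 edges.
Vertex 2 has neighbors [0, 1, 5], degree = 3.
Handshaking lemma: 2 * 6 = 12.
A tree on 6 vertices has 5 edges. This graph has 6 edges (1 extra). Not a tree.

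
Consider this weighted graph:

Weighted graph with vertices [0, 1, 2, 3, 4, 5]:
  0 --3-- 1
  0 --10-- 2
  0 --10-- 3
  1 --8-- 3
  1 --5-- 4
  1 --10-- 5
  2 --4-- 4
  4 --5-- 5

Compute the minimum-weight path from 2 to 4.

Using Dijkstra's algorithm from vertex 2:
Shortest path: 2 -> 4
Total weight: 4 = 4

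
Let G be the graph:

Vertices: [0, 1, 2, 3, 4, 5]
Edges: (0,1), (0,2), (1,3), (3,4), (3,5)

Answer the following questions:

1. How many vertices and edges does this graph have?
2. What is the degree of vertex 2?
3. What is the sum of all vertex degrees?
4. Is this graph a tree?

Count: 6 vertices, 5 edges.
Vertex 2 has neighbors [0], degree = 1.
Handshaking lemma: 2 * 5 = 10.
A graph is a tree iff it is connected and has exactly n-1 edges. This graph is connected (all 6 vertices in one component) and has 6-1 = 5 edges. It is a tree.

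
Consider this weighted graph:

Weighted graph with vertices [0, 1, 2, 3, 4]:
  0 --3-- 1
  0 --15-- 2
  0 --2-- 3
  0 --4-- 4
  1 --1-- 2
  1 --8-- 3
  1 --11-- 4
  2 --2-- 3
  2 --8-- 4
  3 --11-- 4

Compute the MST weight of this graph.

Applying Kruskal's algorithm (sort edges by weight, add if no cycle):
  Add (1,2) w=1
  Add (0,3) w=2
  Add (2,3) w=2
  Skip (0,1) w=3 (creates cycle)
  Add (0,4) w=4
  Skip (1,3) w=8 (creates cycle)
  Skip (2,4) w=8 (creates cycle)
  Skip (1,4) w=11 (creates cycle)
  Skip (3,4) w=11 (creates cycle)
  Skip (0,2) w=15 (creates cycle)
MST weight = 9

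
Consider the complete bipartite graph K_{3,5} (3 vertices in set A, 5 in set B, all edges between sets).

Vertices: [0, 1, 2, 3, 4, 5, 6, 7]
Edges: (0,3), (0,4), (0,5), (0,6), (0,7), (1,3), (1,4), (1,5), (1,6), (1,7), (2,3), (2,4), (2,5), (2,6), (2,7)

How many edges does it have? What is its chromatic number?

K_{3,5} has 3 * 5 = 15 edges.
Bipartite graphs have chromatic number 2 (color each partition differently).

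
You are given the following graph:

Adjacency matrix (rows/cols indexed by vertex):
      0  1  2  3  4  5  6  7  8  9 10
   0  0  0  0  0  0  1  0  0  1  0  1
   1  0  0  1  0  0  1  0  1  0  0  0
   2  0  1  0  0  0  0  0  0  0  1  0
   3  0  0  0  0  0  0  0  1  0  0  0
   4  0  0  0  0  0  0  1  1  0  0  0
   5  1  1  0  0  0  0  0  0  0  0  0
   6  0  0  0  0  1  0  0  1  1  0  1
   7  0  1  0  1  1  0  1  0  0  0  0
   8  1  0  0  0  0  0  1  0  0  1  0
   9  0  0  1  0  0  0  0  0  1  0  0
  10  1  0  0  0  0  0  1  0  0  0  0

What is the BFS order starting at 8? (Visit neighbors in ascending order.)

BFS from vertex 8 (neighbors processed in ascending order):
Visit order: 8, 0, 6, 9, 5, 10, 4, 7, 2, 1, 3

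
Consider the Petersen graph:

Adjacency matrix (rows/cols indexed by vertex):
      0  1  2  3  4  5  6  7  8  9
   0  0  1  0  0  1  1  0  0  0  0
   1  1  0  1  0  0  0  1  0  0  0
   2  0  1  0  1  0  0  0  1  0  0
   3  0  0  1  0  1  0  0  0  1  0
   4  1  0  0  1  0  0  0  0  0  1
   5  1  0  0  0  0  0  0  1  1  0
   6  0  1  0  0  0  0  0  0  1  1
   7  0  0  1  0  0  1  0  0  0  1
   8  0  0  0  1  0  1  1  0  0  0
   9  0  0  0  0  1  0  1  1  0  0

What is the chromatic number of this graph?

The Petersen graph contains odd cycles (e.g. the outer 5-cycle), so chi >= 3.
A proper 3-coloring exists (it is a well-known 3-chromatic graph).
Chromatic number = 3.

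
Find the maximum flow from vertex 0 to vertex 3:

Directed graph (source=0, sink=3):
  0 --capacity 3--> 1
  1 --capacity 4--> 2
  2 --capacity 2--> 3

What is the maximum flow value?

Computing max flow:
  Flow on (0->1): 2/3
  Flow on (1->2): 2/4
  Flow on (2->3): 2/2
Maximum flow = 2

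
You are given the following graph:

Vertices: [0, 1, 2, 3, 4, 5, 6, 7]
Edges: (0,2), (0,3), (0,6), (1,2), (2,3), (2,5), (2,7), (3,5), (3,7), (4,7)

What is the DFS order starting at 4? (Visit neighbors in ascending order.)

DFS from vertex 4 (neighbors processed in ascending order):
Visit order: 4, 7, 2, 0, 3, 5, 6, 1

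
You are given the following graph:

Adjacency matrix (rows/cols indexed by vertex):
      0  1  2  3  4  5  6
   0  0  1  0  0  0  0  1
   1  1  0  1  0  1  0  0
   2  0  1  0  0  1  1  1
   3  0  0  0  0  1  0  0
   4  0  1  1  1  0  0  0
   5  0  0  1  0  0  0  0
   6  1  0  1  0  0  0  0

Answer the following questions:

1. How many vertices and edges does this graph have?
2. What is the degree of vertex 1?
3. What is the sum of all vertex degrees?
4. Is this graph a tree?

Count: 7 vertices, 8 edges.
Vertex 1 has neighbors [0, 2, 4], degree = 3.
Handshaking lemma: 2 * 8 = 16.
A tree on 7 vertices has 6 edges. This graph has 8 edges (2 extra). Not a tree.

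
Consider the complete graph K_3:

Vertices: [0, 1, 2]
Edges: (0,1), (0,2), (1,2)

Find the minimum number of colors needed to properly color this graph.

In K_3, every vertex is adjacent to every other vertex.
Each vertex needs a unique color.
Chromatic number = 3.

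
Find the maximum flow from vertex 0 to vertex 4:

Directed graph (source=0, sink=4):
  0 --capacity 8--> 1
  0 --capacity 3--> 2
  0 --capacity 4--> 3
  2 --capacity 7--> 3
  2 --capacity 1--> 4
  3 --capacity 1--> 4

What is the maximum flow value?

Computing max flow:
  Flow on (0->2): 1/3
  Flow on (0->3): 1/4
  Flow on (2->4): 1/1
  Flow on (3->4): 1/1
Maximum flow = 2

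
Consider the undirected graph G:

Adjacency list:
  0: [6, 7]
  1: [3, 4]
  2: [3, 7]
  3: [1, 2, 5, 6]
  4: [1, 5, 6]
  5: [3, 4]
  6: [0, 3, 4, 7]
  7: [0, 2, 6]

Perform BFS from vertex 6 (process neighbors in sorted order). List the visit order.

BFS from vertex 6 (neighbors processed in ascending order):
Visit order: 6, 0, 3, 4, 7, 1, 2, 5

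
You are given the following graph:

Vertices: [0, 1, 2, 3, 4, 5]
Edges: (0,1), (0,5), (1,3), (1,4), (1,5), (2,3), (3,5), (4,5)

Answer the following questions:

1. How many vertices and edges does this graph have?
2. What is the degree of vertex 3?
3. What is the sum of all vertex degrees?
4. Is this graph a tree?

Count: 6 vertices, 8 edges.
Vertex 3 has neighbors [1, 2, 5], degree = 3.
Handshaking lemma: 2 * 8 = 16.
A tree on 6 vertices has 5 edges. This graph has 8 edges (3 extra). Not a tree.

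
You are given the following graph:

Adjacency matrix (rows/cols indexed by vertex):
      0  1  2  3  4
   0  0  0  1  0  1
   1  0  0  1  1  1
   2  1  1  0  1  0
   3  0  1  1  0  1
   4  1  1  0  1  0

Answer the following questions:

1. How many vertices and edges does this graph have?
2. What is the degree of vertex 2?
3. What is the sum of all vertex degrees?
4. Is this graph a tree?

Count: 5 vertices, 7 edges.
Vertex 2 has neighbors [0, 1, 3], degree = 3.
Handshaking lemma: 2 * 7 = 14.
A tree on 5 vertices has 4 edges. This graph has 7 edges (3 extra). Not a tree.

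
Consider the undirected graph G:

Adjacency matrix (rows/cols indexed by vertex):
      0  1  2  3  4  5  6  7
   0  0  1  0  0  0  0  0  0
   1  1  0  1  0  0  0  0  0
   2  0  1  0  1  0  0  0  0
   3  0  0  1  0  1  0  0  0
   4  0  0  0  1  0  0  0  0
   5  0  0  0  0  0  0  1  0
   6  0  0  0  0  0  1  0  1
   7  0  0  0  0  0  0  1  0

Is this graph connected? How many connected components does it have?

Checking connectivity: the graph has 2 connected component(s).
Components: [[0, 1, 2, 3, 4], [5, 6, 7]]. The graph is NOT connected.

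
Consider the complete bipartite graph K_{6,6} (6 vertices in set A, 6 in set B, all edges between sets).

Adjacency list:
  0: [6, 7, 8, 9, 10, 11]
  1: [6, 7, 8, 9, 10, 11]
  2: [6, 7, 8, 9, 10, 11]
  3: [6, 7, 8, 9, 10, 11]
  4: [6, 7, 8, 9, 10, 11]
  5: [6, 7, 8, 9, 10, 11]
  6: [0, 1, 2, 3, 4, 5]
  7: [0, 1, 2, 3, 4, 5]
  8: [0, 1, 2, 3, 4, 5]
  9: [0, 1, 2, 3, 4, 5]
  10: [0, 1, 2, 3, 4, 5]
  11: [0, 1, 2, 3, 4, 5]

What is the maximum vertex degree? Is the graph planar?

Set-A vertices have degree 6; set-B vertices have degree 6. Maximum degree = max(6,6) = 6.
K_{6,6} contains K_{3,3} as a subgraph (since both sides have >= 3 vertices); by Kuratowski's theorem it is not planar.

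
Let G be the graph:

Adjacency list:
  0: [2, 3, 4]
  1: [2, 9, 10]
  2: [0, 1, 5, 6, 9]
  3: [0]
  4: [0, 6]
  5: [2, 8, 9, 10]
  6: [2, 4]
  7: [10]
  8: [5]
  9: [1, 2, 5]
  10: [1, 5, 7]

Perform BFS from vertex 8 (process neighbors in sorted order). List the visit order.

BFS from vertex 8 (neighbors processed in ascending order):
Visit order: 8, 5, 2, 9, 10, 0, 1, 6, 7, 3, 4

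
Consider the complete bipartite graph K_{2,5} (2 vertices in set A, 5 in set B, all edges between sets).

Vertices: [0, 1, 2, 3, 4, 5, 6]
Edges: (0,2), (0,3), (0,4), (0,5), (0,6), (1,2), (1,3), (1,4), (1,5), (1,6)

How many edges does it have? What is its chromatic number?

K_{2,5} has 2 * 5 = 10 edges.
Bipartite graphs have chromatic number 2 (color each partition differently).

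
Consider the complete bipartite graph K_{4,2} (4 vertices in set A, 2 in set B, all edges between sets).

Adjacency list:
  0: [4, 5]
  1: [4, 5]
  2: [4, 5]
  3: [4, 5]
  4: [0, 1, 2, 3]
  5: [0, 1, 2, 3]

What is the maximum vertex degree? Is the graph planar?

Set-A vertices have degree 2; set-B vertices have degree 4. Maximum degree = max(4,2) = 4.
min(4,2) <= 2, so K_{4,2} avoids a K_{3,3} subdivision and is planar.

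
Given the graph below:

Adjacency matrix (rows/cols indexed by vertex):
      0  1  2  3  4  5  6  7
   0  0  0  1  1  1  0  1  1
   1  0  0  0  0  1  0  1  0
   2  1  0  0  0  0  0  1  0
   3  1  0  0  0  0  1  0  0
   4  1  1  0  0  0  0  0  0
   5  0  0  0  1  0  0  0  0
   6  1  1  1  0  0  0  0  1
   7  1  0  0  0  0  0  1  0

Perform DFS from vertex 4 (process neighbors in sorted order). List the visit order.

DFS from vertex 4 (neighbors processed in ascending order):
Visit order: 4, 0, 2, 6, 1, 7, 3, 5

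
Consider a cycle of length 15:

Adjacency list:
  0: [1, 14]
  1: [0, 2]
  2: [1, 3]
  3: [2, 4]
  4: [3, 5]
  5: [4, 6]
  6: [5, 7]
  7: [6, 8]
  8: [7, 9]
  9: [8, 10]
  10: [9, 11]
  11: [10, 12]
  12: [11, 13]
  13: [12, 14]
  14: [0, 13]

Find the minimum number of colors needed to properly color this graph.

This is an odd cycle (C_15). Odd cycles are not bipartite (any 2-coloring forces two adjacent vertices to match), and 3 colors suffice.
Chromatic number = 3.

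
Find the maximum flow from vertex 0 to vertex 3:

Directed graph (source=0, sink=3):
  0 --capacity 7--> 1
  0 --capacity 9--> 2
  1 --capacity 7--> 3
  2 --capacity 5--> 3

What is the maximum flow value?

Computing max flow:
  Flow on (0->1): 7/7
  Flow on (0->2): 5/9
  Flow on (1->3): 7/7
  Flow on (2->3): 5/5
Maximum flow = 12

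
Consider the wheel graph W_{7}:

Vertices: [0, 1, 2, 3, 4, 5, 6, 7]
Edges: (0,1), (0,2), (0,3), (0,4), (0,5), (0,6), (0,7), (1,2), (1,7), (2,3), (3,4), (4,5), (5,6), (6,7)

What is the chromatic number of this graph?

W_{7} = C_{7} plus a hub adjacent to every cycle vertex.
The outer cycle needs 3 colors (odd cycle); the hub is adjacent to all of them so needs a fresh color.
Chromatic number = 3 + 1 = 4.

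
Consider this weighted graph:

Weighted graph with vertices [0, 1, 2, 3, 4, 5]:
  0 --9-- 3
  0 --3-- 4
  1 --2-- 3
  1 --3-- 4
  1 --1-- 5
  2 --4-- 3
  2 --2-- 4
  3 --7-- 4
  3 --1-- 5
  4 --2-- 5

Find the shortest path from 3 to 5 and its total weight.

Using Dijkstra's algorithm from vertex 3:
Shortest path: 3 -> 5
Total weight: 1 = 1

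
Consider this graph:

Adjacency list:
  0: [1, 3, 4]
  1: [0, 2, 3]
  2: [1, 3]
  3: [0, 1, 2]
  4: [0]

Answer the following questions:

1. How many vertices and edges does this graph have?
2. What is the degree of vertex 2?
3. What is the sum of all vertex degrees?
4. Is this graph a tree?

Count: 5 vertices, 6 edges.
Vertex 2 has neighbors [1, 3], degree = 2.
Handshaking lemma: 2 * 6 = 12.
A tree on 5 vertices has 4 edges. This graph has 6 edges (2 extra). Not a tree.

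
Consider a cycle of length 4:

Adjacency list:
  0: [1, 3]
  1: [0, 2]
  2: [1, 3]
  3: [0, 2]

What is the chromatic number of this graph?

This is an even cycle (C_4). Even cycles are bipartite.
Chromatic number = 2.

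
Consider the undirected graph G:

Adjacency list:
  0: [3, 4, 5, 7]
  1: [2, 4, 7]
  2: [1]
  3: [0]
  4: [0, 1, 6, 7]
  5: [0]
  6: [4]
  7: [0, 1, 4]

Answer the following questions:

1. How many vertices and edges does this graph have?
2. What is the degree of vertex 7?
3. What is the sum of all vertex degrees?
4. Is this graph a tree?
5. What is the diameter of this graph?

Count: 8 vertices, 9 edges.
Vertex 7 has neighbors [0, 1, 4], degree = 3.
Handshaking lemma: 2 * 9 = 18.
A tree on 8 vertices has 7 edges. This graph has 9 edges (2 extra). Not a tree.
Diameter (longest shortest path) = 4.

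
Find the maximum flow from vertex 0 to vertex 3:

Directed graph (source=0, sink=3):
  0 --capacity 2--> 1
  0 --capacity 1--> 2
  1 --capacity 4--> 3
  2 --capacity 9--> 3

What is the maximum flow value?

Computing max flow:
  Flow on (0->1): 2/2
  Flow on (0->2): 1/1
  Flow on (1->3): 2/4
  Flow on (2->3): 1/9
Maximum flow = 3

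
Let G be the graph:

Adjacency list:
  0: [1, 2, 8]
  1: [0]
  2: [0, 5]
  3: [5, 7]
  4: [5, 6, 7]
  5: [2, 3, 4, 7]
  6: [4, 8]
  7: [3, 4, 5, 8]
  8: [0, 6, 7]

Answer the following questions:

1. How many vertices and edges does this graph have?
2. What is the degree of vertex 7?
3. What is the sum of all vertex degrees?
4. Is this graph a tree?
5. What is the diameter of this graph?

Count: 9 vertices, 12 edges.
Vertex 7 has neighbors [3, 4, 5, 8], degree = 4.
Handshaking lemma: 2 * 12 = 24.
A tree on 9 vertices has 8 edges. This graph has 12 edges (4 extra). Not a tree.
Diameter (longest shortest path) = 4.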